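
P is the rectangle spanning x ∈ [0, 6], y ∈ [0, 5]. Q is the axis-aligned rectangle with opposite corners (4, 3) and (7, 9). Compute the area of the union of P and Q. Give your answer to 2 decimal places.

44.00

By inclusion–exclusion:
Individual areas: |P| = 30, |Q| = 18.
|P∩Q|: x∈[4,6], y∈[3,5] → 2·2 = 4.
|P ∪ Q| = 48 − 4 = 44.00.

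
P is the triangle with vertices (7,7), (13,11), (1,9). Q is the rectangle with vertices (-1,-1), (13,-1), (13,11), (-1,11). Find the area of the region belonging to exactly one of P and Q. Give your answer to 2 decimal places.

150.00

|P| = 18, |Q| = 168, |P∩Q| = 18.
|P △ Q| = |P| + |Q| − 2·|P∩Q| = 18 + 168 − 36 = 150.00.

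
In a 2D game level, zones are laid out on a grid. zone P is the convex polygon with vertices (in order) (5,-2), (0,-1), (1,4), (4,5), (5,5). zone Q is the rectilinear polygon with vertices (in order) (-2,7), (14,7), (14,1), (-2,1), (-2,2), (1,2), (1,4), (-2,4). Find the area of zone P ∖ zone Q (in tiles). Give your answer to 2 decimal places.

|zone P| = 27.5, |zone P∩zone Q| = 15.
|zone P ∖ zone Q| = |zone P| − |zone P∩zone Q| = 27.5 − 15 = 12.50.

12.50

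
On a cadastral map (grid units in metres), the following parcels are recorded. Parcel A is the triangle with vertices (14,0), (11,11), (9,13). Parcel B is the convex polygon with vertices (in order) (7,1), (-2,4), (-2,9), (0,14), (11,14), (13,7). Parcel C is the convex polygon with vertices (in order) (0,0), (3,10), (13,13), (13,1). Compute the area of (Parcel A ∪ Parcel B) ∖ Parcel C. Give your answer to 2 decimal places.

|Parcel A ∪ Parcel B| = 153.5317.
|(Parcel A ∪ Parcel B) ∩ Parcel C| = 89.1101.
|(Parcel A ∪ Parcel B) ∖ Parcel C| = 153.5317 − 89.1101 = 64.42.

64.42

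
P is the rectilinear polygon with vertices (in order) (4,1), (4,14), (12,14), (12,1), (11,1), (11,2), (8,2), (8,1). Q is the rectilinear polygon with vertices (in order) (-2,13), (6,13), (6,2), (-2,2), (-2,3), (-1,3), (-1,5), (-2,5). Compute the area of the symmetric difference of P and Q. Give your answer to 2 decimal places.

143.00

|P| = 101, |Q| = 86, |P∩Q| = 22.
|P △ Q| = |P| + |Q| − 2·|P∩Q| = 101 + 86 − 44 = 143.00.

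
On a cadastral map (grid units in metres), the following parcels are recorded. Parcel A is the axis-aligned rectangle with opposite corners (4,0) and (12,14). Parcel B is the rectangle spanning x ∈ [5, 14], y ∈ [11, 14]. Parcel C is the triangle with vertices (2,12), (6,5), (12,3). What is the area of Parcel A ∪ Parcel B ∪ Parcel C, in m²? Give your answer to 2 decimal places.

By inclusion–exclusion:
Individual areas: |Parcel A| = 112, |Parcel B| = 27, |Parcel C| = 17.
|Parcel A∩Parcel B|: x∈[5,12], y∈[11,14] → 7·3 = 21.
|Parcel A∩Parcel C| = 15.3.
|Parcel B∩Parcel C| = 0.
|Parcel A∩Parcel B∩Parcel C| = 0.
|Parcel A ∪ Parcel B ∪ Parcel C| = 156 − 36.3 + 0 = 119.70.

119.70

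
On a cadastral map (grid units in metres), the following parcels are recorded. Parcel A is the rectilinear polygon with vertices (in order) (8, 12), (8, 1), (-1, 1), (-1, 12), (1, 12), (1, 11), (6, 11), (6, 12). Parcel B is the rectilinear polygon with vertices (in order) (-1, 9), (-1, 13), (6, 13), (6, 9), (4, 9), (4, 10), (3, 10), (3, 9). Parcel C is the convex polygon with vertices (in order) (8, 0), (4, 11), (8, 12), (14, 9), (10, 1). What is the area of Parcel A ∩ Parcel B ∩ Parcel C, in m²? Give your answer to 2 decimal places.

3.27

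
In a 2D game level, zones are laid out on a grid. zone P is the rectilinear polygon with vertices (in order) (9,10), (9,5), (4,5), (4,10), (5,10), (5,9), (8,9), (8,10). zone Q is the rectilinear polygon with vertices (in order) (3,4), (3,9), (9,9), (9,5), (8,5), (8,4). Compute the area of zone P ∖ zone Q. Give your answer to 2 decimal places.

|zone P| = 22, |zone P∩zone Q| = 20.
|zone P ∖ zone Q| = |zone P| − |zone P∩zone Q| = 22 − 20 = 2.00.

2.00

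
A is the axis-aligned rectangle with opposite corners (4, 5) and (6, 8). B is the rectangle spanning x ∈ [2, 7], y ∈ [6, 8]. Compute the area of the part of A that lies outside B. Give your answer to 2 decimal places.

|A∩B|: x∈[4,6], y∈[6,8] → 2·2 = 4.
|A| = 6.
|A ∖ B| = |A| − |A∩B| = 6 − 4 = 2.00.

2.00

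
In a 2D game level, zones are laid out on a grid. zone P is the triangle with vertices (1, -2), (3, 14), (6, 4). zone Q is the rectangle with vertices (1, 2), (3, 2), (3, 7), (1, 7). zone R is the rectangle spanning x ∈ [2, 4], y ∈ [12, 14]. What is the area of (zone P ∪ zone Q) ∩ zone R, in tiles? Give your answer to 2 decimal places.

0.85

The region (zone P ∪ zone Q) ∩ zone R is the polygon with vertices (3,14), (3.6,12), (2.75,12).
By the shoelace formula its area is 0.85.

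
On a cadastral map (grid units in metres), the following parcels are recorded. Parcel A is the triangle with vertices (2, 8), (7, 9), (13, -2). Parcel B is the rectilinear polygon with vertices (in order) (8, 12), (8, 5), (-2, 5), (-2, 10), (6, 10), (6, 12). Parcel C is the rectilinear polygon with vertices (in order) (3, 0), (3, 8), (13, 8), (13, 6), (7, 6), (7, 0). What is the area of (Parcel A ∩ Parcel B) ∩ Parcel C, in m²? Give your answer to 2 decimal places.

11.41

The region (Parcel A ∩ Parcel B) ∩ Parcel C is the polygon with vertices (8,7.167), (8,6), (7,6), (7,5), (5.3,5), (3,7.091), (3,8), (7.545,8).
By the shoelace formula its area is 11.41.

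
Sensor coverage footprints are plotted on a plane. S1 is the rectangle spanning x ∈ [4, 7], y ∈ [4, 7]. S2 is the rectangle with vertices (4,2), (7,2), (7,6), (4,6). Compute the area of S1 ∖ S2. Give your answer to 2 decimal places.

|S1∩S2|: x∈[4,7], y∈[4,6] → 3·2 = 6.
|S1| = 9.
|S1 ∖ S2| = |S1| − |S1∩S2| = 9 − 6 = 3.00.

3.00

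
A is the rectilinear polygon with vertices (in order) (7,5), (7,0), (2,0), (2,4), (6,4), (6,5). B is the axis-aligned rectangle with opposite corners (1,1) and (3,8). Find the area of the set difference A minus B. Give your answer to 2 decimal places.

|A| = 21, |A∩B| = 3.
|A ∖ B| = |A| − |A∩B| = 21 − 3 = 18.00.

18.00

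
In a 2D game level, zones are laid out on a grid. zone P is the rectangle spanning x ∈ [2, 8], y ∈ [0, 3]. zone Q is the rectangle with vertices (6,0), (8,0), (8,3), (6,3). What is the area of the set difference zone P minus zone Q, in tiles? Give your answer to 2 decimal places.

|zone P∩zone Q|: x∈[6,8], y∈[0,3] → 2·3 = 6.
|zone P| = 18.
|zone P ∖ zone Q| = |zone P| − |zone P∩zone Q| = 18 − 6 = 12.00.

12.00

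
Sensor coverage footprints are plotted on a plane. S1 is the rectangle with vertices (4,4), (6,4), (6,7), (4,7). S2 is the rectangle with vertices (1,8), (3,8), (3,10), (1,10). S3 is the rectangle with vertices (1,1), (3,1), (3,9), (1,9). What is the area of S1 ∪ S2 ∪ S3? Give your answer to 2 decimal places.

By inclusion–exclusion:
Individual areas: |S1| = 6, |S2| = 4, |S3| = 16.
|S1∩S2| = 0 (no overlap).
|S1∩S3| = 0 (no overlap).
|S2∩S3|: x∈[1,3], y∈[8,9] → 2·1 = 2.
|S1∩S2∩S3| = 0.
|S1 ∪ S2 ∪ S3| = 26 − 2 + 0 = 24.00.

24.00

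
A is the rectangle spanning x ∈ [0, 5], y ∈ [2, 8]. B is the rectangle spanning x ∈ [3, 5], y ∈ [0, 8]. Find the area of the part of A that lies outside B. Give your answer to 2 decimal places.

|A∩B|: x∈[3,5], y∈[2,8] → 2·6 = 12.
|A| = 30.
|A ∖ B| = |A| − |A∩B| = 30 − 12 = 18.00.

18.00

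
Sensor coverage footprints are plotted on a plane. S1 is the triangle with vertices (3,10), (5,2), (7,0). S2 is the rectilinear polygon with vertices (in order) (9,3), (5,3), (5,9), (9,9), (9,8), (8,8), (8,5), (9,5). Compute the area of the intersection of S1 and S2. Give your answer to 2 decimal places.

0.80

The intersection is the polygon with vertices (5.8,3), (5,3), (5,5).
By the shoelace formula its area is 0.80.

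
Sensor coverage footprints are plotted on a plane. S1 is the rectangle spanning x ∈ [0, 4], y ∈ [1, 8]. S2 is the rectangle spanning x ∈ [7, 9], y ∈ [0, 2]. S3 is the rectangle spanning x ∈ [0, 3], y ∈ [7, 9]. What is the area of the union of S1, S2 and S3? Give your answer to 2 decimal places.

By inclusion–exclusion:
Individual areas: |S1| = 28, |S2| = 4, |S3| = 6.
|S1∩S2| = 0 (no overlap).
|S1∩S3|: x∈[0,3], y∈[7,8] → 3·1 = 3.
|S2∩S3| = 0 (no overlap).
|S1∩S2∩S3| = 0.
|S1 ∪ S2 ∪ S3| = 38 − 3 + 0 = 35.00.

35.00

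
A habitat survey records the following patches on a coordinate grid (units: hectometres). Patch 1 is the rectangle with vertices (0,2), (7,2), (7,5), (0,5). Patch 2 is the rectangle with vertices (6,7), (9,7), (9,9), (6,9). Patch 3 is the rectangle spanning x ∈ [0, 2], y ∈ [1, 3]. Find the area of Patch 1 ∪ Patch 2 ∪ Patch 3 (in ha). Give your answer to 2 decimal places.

29.00

By inclusion–exclusion:
Individual areas: |Patch 1| = 21, |Patch 2| = 6, |Patch 3| = 4.
|Patch 1∩Patch 2| = 0 (no overlap).
|Patch 1∩Patch 3|: x∈[0,2], y∈[2,3] → 2·1 = 2.
|Patch 2∩Patch 3| = 0 (no overlap).
|Patch 1∩Patch 2∩Patch 3| = 0.
|Patch 1 ∪ Patch 2 ∪ Patch 3| = 31 − 2 + 0 = 29.00.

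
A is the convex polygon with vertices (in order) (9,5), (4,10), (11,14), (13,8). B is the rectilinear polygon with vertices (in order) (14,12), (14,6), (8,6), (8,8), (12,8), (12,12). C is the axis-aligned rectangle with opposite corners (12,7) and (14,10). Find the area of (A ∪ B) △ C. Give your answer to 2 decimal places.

47.67

|A ∪ B| = 53.6667.
|(A ∪ B) ∩ C| = 6.
|(A ∪ B) △ C| = 53.6667 + 6 − 12 = 47.67.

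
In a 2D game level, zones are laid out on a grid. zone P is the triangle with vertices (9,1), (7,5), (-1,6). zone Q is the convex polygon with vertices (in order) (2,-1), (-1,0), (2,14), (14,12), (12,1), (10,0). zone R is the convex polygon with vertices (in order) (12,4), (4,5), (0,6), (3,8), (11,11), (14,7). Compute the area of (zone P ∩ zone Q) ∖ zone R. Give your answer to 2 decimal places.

|zone P ∩ zone Q| = 14.7273.
|(zone P ∩ zone Q) ∩ zone R| = 1.725.
|(zone P ∩ zone Q) ∖ zone R| = 14.7273 − 1.725 = 13.00.

13.00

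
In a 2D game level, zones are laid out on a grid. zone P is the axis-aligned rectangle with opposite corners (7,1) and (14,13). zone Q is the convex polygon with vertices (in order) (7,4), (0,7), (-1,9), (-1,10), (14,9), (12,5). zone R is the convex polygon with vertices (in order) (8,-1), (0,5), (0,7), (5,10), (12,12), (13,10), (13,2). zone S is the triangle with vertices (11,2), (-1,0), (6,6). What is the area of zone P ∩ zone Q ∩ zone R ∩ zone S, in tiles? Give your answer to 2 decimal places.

The intersection is the polygon with vertices (7,4), (7,5.2), (8.2,4.24).
By the shoelace formula its area is 0.72.

0.72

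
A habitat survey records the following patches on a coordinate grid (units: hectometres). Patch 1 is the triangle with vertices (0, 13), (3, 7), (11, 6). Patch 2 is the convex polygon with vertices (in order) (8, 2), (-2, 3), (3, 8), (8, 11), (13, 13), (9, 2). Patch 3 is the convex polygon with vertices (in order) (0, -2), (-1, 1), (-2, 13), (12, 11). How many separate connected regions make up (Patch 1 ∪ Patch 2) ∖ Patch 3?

3

(Patch 1 ∪ Patch 2) ∖ Patch 3 splits into 3 disjoint pieces (area 0.0607, area 27.7522, area 0.3555).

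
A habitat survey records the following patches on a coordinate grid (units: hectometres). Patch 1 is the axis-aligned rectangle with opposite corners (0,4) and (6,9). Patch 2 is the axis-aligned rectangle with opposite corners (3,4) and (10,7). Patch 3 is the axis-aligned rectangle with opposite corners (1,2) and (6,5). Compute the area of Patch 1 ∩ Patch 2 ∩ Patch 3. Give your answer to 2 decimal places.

The intersection is the polygon with vertices (3,4), (3,5), (6,5), (6,4).
By the shoelace formula its area is 3.00.

3.00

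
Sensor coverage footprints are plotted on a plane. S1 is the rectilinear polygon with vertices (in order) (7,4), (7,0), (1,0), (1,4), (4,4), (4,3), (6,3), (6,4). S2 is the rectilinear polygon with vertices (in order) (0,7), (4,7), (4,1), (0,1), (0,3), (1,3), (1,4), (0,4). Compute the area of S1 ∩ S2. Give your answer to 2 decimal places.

9.00

The intersection is the polygon with vertices (1,3), (1,4), (4,4), (4,3), (4,1), (1,1).
By the shoelace formula its area is 9.00.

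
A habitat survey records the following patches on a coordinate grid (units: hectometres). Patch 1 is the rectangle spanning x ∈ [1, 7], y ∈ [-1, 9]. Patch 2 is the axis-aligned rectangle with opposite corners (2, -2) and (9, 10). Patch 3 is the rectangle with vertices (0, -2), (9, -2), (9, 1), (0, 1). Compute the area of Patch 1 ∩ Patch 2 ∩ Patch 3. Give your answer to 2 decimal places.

The intersection is the polygon with vertices (7,-1), (2,-1), (2,1), (7,1).
By the shoelace formula its area is 10.00.

10.00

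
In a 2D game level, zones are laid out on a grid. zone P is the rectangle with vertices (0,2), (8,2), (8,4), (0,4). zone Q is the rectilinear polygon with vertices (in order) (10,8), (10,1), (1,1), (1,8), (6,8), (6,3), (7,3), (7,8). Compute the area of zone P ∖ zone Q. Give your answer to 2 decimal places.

3.00

|zone P| = 16, |zone P∩zone Q| = 13.
|zone P ∖ zone Q| = |zone P| − |zone P∩zone Q| = 16 − 13 = 3.00.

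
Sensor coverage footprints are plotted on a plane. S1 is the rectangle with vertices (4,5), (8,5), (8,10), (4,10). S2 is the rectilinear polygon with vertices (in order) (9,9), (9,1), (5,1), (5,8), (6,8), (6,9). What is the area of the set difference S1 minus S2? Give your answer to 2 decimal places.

9.00

|S1| = 20, |S1∩S2| = 11.
|S1 ∖ S2| = |S1| − |S1∩S2| = 20 − 11 = 9.00.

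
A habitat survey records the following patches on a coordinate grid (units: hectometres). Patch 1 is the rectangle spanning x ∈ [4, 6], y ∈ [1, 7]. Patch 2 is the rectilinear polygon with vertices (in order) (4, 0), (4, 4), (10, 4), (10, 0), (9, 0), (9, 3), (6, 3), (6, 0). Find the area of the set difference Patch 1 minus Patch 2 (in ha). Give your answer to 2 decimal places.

|Patch 1| = 12, |Patch 1∩Patch 2| = 6.
|Patch 1 ∖ Patch 2| = |Patch 1| − |Patch 1∩Patch 2| = 12 − 6 = 6.00.

6.00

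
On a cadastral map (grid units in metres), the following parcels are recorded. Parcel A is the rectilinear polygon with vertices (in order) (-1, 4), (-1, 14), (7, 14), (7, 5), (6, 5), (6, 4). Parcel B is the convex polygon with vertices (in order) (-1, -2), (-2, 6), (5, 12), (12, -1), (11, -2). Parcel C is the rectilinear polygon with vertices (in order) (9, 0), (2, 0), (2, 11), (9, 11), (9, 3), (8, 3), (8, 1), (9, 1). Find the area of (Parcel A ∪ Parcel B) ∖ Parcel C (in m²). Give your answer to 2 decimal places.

94.29

|Parcel A ∪ Parcel B| = 160.1429.
|(Parcel A ∪ Parcel B) ∩ Parcel C| = 65.8571.
|(Parcel A ∪ Parcel B) ∖ Parcel C| = 160.1429 − 65.8571 = 94.29.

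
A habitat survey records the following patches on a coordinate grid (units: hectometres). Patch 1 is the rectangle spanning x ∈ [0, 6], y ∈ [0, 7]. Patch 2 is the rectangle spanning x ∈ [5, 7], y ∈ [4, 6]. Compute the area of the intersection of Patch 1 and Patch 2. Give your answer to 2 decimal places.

|Patch 1∩Patch 2|: x∈[5,6], y∈[4,6] → 1·2 = 2.

2.00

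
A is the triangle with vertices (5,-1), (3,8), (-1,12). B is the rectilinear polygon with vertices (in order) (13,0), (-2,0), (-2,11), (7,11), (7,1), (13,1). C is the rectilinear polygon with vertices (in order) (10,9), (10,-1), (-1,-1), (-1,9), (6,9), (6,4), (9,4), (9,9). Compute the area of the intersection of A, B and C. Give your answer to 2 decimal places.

11.46

The intersection is the polygon with vertices (4.778,0), (4.538,0), (0.385,9), (2,9), (3,8).
By the shoelace formula its area is 11.46.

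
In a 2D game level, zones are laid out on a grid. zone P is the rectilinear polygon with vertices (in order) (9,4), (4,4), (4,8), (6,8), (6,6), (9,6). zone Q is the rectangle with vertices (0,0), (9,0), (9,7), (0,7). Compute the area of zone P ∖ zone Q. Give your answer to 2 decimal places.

2.00

|zone P| = 14, |zone P∩zone Q| = 12.
|zone P ∖ zone Q| = |zone P| − |zone P∩zone Q| = 14 − 12 = 2.00.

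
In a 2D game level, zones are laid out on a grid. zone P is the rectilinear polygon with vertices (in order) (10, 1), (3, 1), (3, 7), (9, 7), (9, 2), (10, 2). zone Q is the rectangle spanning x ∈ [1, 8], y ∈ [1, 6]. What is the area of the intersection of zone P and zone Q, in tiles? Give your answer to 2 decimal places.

25.00

The intersection is the polygon with vertices (3,1), (3,6), (8,6), (8,1).
By the shoelace formula its area is 25.00.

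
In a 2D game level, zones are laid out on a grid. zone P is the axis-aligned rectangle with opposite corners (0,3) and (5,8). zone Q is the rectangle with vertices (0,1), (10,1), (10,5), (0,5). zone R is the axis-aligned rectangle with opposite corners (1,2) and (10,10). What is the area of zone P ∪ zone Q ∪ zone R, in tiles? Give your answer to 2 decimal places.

88.00

By inclusion–exclusion:
Individual areas: |zone P| = 25, |zone Q| = 40, |zone R| = 72.
|zone P∩zone Q|: x∈[0,5], y∈[3,5] → 5·2 = 10.
|zone P∩zone R|: x∈[1,5], y∈[3,8] → 4·5 = 20.
|zone Q∩zone R|: x∈[1,10], y∈[2,5] → 9·3 = 27.
|zone P∩zone Q∩zone R| = 8.
|zone P ∪ zone Q ∪ zone R| = 137 − 57 + 8 = 88.00.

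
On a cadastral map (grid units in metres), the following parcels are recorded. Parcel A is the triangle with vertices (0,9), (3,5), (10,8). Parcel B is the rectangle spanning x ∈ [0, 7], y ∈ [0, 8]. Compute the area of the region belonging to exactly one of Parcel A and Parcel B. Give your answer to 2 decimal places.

|Parcel A| = 18.5, |Parcel B| = 56, |Parcel A∩Parcel B| = 11.9464.
|Parcel A △ Parcel B| = |Parcel A| + |Parcel B| − 2·|Parcel A∩Parcel B| = 18.5 + 56 − 23.8929 = 50.61.

50.61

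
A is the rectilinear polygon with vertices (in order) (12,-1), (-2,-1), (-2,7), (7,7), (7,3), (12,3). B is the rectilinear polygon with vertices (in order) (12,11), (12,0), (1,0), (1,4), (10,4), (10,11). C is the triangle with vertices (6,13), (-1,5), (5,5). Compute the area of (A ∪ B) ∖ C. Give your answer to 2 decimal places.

100.50

|A ∪ B| = 111.
|(A ∪ B) ∩ C| = 10.5.
|(A ∪ B) ∖ C| = 111 − 10.5 = 100.50.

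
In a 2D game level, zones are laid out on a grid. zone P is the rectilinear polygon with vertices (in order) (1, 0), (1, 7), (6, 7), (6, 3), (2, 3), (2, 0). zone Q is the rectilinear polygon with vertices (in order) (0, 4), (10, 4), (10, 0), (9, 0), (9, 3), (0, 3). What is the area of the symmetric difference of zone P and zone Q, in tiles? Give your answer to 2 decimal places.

|zone P| = 23, |zone Q| = 13, |zone P∩zone Q| = 5.
|zone P △ zone Q| = |zone P| + |zone Q| − 2·|zone P∩zone Q| = 23 + 13 − 10 = 26.00.

26.00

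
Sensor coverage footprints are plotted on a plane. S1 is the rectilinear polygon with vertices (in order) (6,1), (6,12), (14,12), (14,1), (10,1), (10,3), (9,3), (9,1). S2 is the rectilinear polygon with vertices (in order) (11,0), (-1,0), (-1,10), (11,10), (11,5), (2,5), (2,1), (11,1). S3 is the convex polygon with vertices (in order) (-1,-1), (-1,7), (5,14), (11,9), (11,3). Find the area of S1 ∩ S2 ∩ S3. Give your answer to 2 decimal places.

24.40

The intersection is the polygon with vertices (9.8,10), (11,9), (11,5), (6,5), (6,10).
By the shoelace formula its area is 24.40.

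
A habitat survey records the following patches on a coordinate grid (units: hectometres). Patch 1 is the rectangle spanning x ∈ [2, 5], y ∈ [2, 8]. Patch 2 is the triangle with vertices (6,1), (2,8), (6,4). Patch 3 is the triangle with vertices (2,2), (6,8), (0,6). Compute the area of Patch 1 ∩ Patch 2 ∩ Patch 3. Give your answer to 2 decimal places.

The intersection is the polygon with vertices (2.64,6.88), (3,7), (4.4,5.6), (3.846,4.769).
By the shoelace formula its area is 1.42.

1.42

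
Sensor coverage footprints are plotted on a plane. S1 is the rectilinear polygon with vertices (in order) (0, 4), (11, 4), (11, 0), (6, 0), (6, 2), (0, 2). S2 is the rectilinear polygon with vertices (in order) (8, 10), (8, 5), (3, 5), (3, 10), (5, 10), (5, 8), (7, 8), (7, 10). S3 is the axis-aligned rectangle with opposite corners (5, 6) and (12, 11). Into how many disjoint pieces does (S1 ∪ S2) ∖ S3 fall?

2

(S1 ∪ S2) ∖ S3 splits into 2 disjoint pieces (area 32, area 13).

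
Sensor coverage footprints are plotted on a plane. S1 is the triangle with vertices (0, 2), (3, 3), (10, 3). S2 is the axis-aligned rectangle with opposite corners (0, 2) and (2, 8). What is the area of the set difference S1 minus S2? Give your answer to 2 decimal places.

3.03

|S1| = 3.5, |S1∩S2| = 0.4667.
|S1 ∖ S2| = |S1| − |S1∩S2| = 3.5 − 0.4667 = 3.03.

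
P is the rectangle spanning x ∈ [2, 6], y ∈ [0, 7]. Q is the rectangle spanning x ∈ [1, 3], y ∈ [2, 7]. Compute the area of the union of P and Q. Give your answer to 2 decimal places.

33.00

By inclusion–exclusion:
Individual areas: |P| = 28, |Q| = 10.
|P∩Q|: x∈[2,3], y∈[2,7] → 1·5 = 5.
|P ∪ Q| = 38 − 5 = 33.00.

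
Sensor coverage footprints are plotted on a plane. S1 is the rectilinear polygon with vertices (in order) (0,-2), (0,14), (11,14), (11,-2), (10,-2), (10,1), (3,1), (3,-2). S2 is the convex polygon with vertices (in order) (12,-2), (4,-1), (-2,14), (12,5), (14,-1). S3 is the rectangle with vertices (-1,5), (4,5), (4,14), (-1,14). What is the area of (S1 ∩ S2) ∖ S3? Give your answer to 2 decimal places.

57.46

|S1 ∩ S2| = 79.9768.
|(S1 ∩ S2) ∩ S3| = 22.5143.
|(S1 ∩ S2) ∖ S3| = 79.9768 − 22.5143 = 57.46.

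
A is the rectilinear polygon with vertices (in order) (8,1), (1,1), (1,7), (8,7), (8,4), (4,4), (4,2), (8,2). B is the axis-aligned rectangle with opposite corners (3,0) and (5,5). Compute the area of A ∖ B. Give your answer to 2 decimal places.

|A| = 34, |A∩B| = 6.
|A ∖ B| = |A| − |A∩B| = 34 − 6 = 28.00.

28.00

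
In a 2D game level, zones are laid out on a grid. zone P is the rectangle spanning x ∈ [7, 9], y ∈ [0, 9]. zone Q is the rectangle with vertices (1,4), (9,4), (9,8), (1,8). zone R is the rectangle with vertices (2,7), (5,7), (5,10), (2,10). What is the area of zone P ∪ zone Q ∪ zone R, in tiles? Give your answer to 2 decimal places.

48.00

By inclusion–exclusion:
Individual areas: |zone P| = 18, |zone Q| = 32, |zone R| = 9.
|zone P∩zone Q|: x∈[7,9], y∈[4,8] → 2·4 = 8.
|zone P∩zone R| = 0 (no overlap).
|zone Q∩zone R|: x∈[2,5], y∈[7,8] → 3·1 = 3.
|zone P∩zone Q∩zone R| = 0.
|zone P ∪ zone Q ∪ zone R| = 59 − 11 + 0 = 48.00.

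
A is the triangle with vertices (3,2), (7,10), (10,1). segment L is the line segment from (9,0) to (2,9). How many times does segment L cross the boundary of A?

The segment meets the boundary at (4.739,5.478), (8,1.286).

2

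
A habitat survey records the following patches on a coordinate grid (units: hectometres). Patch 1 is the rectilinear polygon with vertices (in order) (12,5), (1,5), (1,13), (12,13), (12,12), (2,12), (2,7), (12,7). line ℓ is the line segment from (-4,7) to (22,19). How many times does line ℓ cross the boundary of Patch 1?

4

The segment meets the boundary at (9,13), (6.833,12), (2,9.769), (1,9.308).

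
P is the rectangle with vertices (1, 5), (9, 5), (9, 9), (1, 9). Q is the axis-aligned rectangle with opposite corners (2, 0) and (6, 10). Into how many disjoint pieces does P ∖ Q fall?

2

P ∖ Q splits into 2 disjoint pieces (area 12, area 4).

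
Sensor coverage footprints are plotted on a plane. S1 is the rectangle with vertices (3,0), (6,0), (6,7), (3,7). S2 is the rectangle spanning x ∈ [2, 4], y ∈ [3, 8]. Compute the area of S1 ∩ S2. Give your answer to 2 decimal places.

4.00

|S1∩S2|: x∈[3,4], y∈[3,7] → 1·4 = 4.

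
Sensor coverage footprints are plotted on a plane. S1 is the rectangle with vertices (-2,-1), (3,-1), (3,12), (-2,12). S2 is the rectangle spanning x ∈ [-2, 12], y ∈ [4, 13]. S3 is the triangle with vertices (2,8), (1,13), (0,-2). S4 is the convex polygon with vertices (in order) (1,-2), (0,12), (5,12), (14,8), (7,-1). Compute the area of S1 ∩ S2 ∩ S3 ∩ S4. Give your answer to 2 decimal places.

7.36

The intersection is the polygon with vertices (0.933,12), (1.2,12), (2,8), (1.2,4), (0.571,4), (0.483,5.241).
By the shoelace formula its area is 7.36.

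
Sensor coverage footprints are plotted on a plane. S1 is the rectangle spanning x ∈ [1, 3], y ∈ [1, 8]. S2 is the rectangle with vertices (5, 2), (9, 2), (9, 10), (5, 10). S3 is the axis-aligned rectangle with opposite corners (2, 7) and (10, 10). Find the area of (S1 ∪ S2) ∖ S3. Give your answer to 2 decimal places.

33.00

|S1 ∪ S2| = 46.
|(S1 ∪ S2) ∩ S3| = 13.
|(S1 ∪ S2) ∖ S3| = 46 − 13 = 33.00.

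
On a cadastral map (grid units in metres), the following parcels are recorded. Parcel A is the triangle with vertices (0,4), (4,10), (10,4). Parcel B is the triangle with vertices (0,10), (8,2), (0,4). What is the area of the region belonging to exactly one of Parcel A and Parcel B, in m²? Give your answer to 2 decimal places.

32.40

|Parcel A| = 30, |Parcel B| = 24, |Parcel A∩Parcel B| = 10.8.
|Parcel A △ Parcel B| = |Parcel A| + |Parcel B| − 2·|Parcel A∩Parcel B| = 30 + 24 − 21.6 = 32.40.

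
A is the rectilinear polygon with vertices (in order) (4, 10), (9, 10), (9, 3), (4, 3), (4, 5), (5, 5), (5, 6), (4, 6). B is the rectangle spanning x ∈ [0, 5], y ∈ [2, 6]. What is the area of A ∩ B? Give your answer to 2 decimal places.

2.00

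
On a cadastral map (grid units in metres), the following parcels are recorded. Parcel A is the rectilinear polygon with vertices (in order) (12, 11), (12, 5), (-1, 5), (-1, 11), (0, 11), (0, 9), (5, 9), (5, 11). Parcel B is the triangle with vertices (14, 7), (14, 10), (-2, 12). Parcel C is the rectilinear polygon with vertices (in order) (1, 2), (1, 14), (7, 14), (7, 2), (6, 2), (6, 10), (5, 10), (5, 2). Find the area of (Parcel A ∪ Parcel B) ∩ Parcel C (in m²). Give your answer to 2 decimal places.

|Parcel A ∪ Parcel B| = 78.2812.
|(Parcel A ∪ Parcel B) ∩ Parcel C| = 26.81.

26.81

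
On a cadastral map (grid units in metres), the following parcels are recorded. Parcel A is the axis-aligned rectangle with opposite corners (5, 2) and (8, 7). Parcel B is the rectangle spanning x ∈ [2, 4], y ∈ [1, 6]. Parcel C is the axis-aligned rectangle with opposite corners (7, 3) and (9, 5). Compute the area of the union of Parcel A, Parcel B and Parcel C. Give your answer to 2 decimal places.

27.00

By inclusion–exclusion:
Individual areas: |Parcel A| = 15, |Parcel B| = 10, |Parcel C| = 4.
|Parcel A∩Parcel B| = 0 (no overlap).
|Parcel A∩Parcel C|: x∈[7,8], y∈[3,5] → 1·2 = 2.
|Parcel B∩Parcel C| = 0 (no overlap).
|Parcel A∩Parcel B∩Parcel C| = 0.
|Parcel A ∪ Parcel B ∪ Parcel C| = 29 − 2 + 0 = 27.00.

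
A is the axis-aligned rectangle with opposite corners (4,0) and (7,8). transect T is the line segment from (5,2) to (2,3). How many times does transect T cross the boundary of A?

1

The segment meets the boundary at (4,2.333).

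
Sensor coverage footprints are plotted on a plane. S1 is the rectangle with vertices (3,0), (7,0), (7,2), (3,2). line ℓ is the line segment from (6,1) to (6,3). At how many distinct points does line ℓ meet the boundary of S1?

The segment meets the boundary at (6,2).

1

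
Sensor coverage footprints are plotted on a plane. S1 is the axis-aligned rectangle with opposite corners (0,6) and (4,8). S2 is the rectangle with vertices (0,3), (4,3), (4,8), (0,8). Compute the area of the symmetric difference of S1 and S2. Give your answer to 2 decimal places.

12.00

|S1∩S2|: x∈[0,4], y∈[6,8] → 4·2 = 8.
|S1 △ S2| = |S1| + |S2| − 2·|S1∩S2| = 8 + 20 − 16 = 12.00.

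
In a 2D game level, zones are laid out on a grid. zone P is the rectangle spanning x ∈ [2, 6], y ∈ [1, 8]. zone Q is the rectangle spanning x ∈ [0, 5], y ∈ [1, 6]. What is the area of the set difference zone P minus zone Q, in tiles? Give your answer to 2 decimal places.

|zone P∩zone Q|: x∈[2,5], y∈[1,6] → 3·5 = 15.
|zone P| = 28.
|zone P ∖ zone Q| = |zone P| − |zone P∩zone Q| = 28 − 15 = 13.00.

13.00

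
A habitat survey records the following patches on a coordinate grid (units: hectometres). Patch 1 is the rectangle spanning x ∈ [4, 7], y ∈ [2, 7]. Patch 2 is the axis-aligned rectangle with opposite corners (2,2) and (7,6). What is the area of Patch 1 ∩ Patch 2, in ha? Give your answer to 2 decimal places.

|Patch 1∩Patch 2|: x∈[4,7], y∈[2,6] → 3·4 = 12.

12.00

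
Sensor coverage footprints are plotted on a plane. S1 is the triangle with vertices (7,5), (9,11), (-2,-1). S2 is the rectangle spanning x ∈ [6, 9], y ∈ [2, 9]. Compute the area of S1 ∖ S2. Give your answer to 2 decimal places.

|S1| = 21, |S1∩S2| = 6.2576.
|S1 ∖ S2| = |S1| − |S1∩S2| = 21 − 6.2576 = 14.74.

14.74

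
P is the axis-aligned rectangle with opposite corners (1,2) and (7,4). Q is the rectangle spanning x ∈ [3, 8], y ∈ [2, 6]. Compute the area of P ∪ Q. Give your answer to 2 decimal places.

By inclusion–exclusion:
Individual areas: |P| = 12, |Q| = 20.
|P∩Q|: x∈[3,7], y∈[2,4] → 4·2 = 8.
|P ∪ Q| = 32 − 8 = 24.00.

24.00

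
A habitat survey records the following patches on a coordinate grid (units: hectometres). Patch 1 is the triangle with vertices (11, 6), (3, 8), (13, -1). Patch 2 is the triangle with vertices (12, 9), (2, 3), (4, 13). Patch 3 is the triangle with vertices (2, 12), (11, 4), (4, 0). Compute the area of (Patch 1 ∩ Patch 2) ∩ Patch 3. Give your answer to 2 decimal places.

4.92

The region (Patch 1 ∩ Patch 2) ∩ Patch 3 is the polygon with vertices (5.933,5.36), (3,8), (7.87,6.783), (8.045,6.627).
By the shoelace formula its area is 4.92.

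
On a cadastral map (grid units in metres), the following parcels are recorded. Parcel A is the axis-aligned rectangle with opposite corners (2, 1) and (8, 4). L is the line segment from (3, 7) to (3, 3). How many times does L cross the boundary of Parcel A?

1

The segment meets the boundary at (3,4).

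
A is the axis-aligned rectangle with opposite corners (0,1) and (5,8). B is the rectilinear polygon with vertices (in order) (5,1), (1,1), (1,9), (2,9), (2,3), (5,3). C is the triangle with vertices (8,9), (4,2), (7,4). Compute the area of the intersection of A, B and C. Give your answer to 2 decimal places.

The intersection is the polygon with vertices (5,3), (5,2.667), (4,2), (4.571,3).
By the shoelace formula its area is 0.38.

0.38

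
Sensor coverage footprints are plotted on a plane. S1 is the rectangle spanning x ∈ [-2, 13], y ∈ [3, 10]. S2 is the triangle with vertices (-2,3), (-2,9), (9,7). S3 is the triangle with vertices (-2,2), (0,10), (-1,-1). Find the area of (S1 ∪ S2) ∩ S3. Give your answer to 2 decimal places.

The region (S1 ∪ S2) ∩ S3 is the polygon with vertices (-1.75,3), (0,10), (-0.636,3).
By the shoelace formula its area is 3.90.

3.90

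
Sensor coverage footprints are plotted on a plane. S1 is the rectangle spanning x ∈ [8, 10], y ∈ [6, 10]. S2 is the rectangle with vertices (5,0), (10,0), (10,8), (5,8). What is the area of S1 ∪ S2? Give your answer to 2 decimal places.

44.00

By inclusion–exclusion:
Individual areas: |S1| = 8, |S2| = 40.
|S1∩S2|: x∈[8,10], y∈[6,8] → 2·2 = 4.
|S1 ∪ S2| = 48 − 4 = 44.00.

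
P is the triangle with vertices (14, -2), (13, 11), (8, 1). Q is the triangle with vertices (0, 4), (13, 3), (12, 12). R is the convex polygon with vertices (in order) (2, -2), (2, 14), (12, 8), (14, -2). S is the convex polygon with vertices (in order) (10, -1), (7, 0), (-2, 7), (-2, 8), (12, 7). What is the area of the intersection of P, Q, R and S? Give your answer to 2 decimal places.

The intersection is the polygon with vertices (11.034,7.069), (12,7), (11.038,3.151), (9.148,3.296).
By the shoelace formula its area is 5.59.

5.59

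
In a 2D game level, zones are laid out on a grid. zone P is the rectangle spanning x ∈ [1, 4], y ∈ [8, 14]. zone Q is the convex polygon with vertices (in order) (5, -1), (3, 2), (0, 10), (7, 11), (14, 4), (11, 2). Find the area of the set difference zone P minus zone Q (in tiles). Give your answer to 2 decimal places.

10.93

|zone P| = 18, |zone P∩zone Q| = 7.0714.
|zone P ∖ zone Q| = |zone P| − |zone P∩zone Q| = 18 − 7.0714 = 10.93.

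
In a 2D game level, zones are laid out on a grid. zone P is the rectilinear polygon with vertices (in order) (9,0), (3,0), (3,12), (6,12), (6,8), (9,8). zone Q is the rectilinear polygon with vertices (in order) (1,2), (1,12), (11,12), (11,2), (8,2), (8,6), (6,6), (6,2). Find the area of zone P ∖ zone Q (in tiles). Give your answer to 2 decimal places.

20.00

|zone P| = 60, |zone P∩zone Q| = 40.
|zone P ∖ zone Q| = |zone P| − |zone P∩zone Q| = 60 − 40 = 20.00.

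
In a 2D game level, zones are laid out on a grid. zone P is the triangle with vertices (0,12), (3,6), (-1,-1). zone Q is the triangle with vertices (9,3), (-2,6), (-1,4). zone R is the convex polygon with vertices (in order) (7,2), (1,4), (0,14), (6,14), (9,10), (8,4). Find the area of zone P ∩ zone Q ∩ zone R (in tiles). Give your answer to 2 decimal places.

1.31

The intersection is the polygon with vertices (2.326,4.82), (1.72,3.76), (1,4), (0.878,5.215).
By the shoelace formula its area is 1.31.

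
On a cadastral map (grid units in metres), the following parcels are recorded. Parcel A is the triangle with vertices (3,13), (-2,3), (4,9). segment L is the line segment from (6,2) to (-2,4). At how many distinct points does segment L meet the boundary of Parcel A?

The segment meets the boundary at (-1.556,3.889), (-1.2,3.8).

2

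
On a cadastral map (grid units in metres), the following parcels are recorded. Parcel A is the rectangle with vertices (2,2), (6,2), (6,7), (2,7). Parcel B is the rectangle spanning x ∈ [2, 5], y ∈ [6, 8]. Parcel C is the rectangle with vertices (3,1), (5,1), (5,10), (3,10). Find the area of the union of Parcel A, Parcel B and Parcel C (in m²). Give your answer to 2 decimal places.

29.00

By inclusion–exclusion:
Individual areas: |Parcel A| = 20, |Parcel B| = 6, |Parcel C| = 18.
|Parcel A∩Parcel B|: x∈[2,5], y∈[6,7] → 3·1 = 3.
|Parcel A∩Parcel C|: x∈[3,5], y∈[2,7] → 2·5 = 10.
|Parcel B∩Parcel C|: x∈[3,5], y∈[6,8] → 2·2 = 4.
|Parcel A∩Parcel B∩Parcel C| = 2.
|Parcel A ∪ Parcel B ∪ Parcel C| = 44 − 17 + 2 = 29.00.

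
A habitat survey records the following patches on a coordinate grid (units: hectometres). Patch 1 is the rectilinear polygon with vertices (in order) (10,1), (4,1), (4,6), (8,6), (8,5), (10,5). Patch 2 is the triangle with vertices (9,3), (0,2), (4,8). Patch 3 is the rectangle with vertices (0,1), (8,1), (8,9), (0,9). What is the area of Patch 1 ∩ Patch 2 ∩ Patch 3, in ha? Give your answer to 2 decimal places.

The intersection is the polygon with vertices (6,6), (8,4), (8,2.889), (4,2.444), (4,6).
By the shoelace formula its area is 11.33.

11.33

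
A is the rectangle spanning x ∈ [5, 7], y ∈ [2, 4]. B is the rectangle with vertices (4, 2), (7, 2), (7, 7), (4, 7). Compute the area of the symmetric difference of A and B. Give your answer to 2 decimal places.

|A∩B|: x∈[5,7], y∈[2,4] → 2·2 = 4.
|A △ B| = |A| + |B| − 2·|A∩B| = 4 + 15 − 8 = 11.00.

11.00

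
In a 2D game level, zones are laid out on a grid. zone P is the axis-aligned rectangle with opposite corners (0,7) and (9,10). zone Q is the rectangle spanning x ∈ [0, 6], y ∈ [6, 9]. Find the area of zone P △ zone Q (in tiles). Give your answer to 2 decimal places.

21.00

|zone P∩zone Q|: x∈[0,6], y∈[7,9] → 6·2 = 12.
|zone P △ zone Q| = |zone P| + |zone Q| − 2·|zone P∩zone Q| = 27 + 18 − 24 = 21.00.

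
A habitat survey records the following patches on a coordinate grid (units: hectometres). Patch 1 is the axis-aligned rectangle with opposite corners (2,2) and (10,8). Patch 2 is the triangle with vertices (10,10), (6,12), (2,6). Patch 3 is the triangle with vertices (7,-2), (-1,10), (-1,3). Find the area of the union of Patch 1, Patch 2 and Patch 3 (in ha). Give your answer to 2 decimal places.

By inclusion–exclusion:
Individual areas: |Patch 1| = 48, |Patch 2| = 16, |Patch 3| = 28.
|Patch 1∩Patch 2| = 2.6667.
|Patch 1∩Patch 3| = 4.0833.
|Patch 2∩Patch 3| = 0.
|Patch 1∩Patch 2∩Patch 3| = 0.
|Patch 1 ∪ Patch 2 ∪ Patch 3| = 92 − 6.75 + 0 = 85.25.

85.25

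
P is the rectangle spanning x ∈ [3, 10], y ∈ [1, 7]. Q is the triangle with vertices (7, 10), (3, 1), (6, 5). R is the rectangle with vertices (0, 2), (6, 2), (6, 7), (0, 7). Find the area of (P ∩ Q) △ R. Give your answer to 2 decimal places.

|P ∩ Q| = 4.4.
|(P ∩ Q) ∩ R| = 3.8472.
|(P ∩ Q) △ R| = 4.4 + 30 − 7.6944 = 26.71.

26.71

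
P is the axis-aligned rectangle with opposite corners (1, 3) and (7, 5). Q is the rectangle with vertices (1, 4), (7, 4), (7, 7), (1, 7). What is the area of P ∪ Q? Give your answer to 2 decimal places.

24.00

By inclusion–exclusion:
Individual areas: |P| = 12, |Q| = 18.
|P∩Q|: x∈[1,7], y∈[4,5] → 6·1 = 6.
|P ∪ Q| = 30 − 6 = 24.00.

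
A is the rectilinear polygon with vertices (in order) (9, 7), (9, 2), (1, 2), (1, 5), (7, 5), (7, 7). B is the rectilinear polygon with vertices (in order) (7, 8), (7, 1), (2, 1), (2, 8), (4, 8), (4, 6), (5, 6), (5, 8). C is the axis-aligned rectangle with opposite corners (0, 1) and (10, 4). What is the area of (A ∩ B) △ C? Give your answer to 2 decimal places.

25.00

|A ∩ B| = 15.
|(A ∩ B) ∩ C| = 10.
|(A ∩ B) △ C| = 15 + 30 − 20 = 25.00.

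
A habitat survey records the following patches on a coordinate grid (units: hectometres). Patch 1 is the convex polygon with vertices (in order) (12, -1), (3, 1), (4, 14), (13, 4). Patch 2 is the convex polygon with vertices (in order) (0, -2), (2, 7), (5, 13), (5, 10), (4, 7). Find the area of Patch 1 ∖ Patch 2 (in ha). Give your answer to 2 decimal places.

81.63

|Patch 1| = 87, |Patch 1∩Patch 2| = 5.368.
|Patch 1 ∖ Patch 2| = |Patch 1| − |Patch 1∩Patch 2| = 87 − 5.368 = 81.63.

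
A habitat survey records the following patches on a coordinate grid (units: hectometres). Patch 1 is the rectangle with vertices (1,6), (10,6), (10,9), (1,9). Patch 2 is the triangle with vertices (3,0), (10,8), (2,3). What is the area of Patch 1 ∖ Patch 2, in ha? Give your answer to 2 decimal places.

|Patch 1| = 27, |Patch 1∩Patch 2| = 1.45.
|Patch 1 ∖ Patch 2| = |Patch 1| − |Patch 1∩Patch 2| = 27 − 1.45 = 25.55.

25.55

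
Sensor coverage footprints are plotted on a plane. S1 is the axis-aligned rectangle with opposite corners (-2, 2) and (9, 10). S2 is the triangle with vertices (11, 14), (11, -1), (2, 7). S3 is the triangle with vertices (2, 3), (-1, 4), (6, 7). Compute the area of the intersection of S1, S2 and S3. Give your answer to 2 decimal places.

The intersection is the polygon with vertices (3.301,5.843), (6,7), (4.118,5.118).
By the shoelace formula its area is 1.45.

1.45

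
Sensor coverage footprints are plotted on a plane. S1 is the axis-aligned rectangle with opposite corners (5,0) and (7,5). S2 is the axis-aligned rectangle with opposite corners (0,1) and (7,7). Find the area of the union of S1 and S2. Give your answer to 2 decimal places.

44.00

By inclusion–exclusion:
Individual areas: |S1| = 10, |S2| = 42.
|S1∩S2|: x∈[5,7], y∈[1,5] → 2·4 = 8.
|S1 ∪ S2| = 52 − 8 = 44.00.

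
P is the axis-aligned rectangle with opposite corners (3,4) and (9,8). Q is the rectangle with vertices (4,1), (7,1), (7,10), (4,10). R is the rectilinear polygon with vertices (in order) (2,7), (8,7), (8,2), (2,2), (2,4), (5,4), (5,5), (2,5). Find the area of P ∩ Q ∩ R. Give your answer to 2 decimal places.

8.00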